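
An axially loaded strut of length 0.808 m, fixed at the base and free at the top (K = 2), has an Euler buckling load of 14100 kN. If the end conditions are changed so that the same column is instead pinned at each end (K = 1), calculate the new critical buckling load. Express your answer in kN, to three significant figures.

P_cr ≈ 56400 kN

P_cr ∝ 1/K², so P_cr,new = P_cr,old × (K_old/K_new)² = 14100 × (2/1)²
= 14100 × 4.000 = 56400 kN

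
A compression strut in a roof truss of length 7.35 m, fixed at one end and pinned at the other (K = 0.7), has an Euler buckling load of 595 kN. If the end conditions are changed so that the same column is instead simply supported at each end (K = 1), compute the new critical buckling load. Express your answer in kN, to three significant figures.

P_cr ∝ 1/K², so P_cr,new = P_cr,old × (K_old/K_new)² = 595 × (0.7/1)²
= 595 × 0.4900 = 292 kN

P_cr ≈ 292 kN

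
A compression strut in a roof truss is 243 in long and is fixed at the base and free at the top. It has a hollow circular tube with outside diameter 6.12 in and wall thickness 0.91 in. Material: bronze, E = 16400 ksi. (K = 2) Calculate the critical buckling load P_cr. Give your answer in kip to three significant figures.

Inner diameter d_i = 6.12 − 2×0.91 = 4.300 in
I = π(d_o⁴ − d_i⁴)/64 = π(6.12⁴ − 4.300⁴)/64 = 52.08 in⁴
Effective length L_e = K·L = 2 × 243 = 486.0 in
P_cr = π²EI / L_e² = π² × 16400×10³ × 52.08 / 486.0² = 3.569×10^4 lb

P_cr ≈ 35.7 kip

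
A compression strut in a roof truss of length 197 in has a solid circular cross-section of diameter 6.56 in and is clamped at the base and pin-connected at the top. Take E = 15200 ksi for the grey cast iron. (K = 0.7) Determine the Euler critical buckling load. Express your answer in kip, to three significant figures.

I = πd⁴/64 = π×6.56⁴/64 = 90.90 in⁴
Effective length L_e = K·L = 0.7 × 197 = 137.9 in
P_cr = π²EI / L_e² = π² × 15200×10³ × 90.90 / 137.9² = 7.171×10^5 lb

P_cr ≈ 717 kip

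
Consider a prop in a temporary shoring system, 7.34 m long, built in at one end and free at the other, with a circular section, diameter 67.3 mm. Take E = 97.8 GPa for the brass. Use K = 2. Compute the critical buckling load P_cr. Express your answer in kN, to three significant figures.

P_cr ≈ 4.51 kN

I = πd⁴/64 = π×67.3⁴/64 = 1.007×10^6 mm⁴
I = 1.007×10^6 mm⁴ = 1.007×10^-6 m⁴
Effective length L_e = K·L = 2 × 7.34 = 14.68 m
P_cr = π²EI / L_e² = π² × 97.8×10⁹ × 1.007×10^-6 / 14.68² = 4.510×10^3 N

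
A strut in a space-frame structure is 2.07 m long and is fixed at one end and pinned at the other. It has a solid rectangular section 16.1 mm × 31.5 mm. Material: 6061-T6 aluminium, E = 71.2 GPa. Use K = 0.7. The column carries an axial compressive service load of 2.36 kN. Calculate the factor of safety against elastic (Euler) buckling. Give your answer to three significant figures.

n ≈ 1.55

Buckling occurs about the weak axis: I_min = h·b³/12 with b = 16.1 mm (the shorter side).
I_min = 31.5×16.1³/12 = 1.095×10^4 mm⁴
I = 1.095×10^4 mm⁴ = 1.095×10^-8 m⁴
Effective length L_e = K·L = 0.7 × 2.07 = 1.449 m
P_cr = π²EI / L_e² = π² × 71.2×10⁹ × 1.095×10^-8 / 1.449² = 3.666×10^3 N
Factor of safety n = P_cr / P = 3.6665 / 2.36 = 1.55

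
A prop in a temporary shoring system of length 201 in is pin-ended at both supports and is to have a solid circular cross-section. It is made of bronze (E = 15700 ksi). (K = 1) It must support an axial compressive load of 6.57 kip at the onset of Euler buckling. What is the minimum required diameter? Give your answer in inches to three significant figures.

d ≈ 2.43 in

L_e = K·L = 1 × 201 = 201.0 in
Required I = P_cr·L_e²/(π²E) = 6.570×10^3 × 201.0² / (π² × 1.57×10^7) = 1.713 in⁴
Solid circle: I = πd⁴/64  ⇒  d = (64I/π)^(1/4) = (64×1.713/π)^(1/4) = 2.43 in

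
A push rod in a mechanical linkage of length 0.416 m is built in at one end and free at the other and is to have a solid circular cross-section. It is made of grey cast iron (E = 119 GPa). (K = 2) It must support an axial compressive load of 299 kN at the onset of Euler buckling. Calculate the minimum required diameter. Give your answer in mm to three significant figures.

d ≈ 43.5 mm

L_e = K·L = 2 × 0.416 = 0.8320 m
Required I = P_cr·L_e²/(π²E) = 2.990×10^5 × 0.8320² / (π² × 1.19×10^11) = 1.762×10^-7 m⁴
I_req = 1.762×10^5 mm⁴
Solid circle: I = πd⁴/64  ⇒  d = (64I/π)^(1/4) = (64×1.762×10^5/π)^(1/4) = 43.5 mm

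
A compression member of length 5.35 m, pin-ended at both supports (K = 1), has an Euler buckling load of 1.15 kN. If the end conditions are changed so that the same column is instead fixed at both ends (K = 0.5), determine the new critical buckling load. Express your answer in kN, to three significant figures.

P_cr ≈ 4.60 kN

P_cr ∝ 1/K², so P_cr,new = P_cr,old × (K_old/K_new)² = 1.15 × (1/0.5)²
= 1.15 × 4.000 = 4.60 kN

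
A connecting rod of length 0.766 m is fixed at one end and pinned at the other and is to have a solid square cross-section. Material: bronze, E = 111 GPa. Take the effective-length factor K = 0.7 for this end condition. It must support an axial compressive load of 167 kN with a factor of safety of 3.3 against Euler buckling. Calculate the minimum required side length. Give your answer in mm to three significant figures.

a ≈ 36.3 mm

Required P_cr = n·P = 3.3 × 167 = 551.1 kN
L_e = K·L = 0.7 × 0.766 = 0.5362 m
Required I = P_cr·L_e²/(π²E) = 5.511×10^5 × 0.5362² / (π² × 1.11×10^11) = 1.446×10^-7 m⁴
I_req = 1.446×10^5 mm⁴
Solid square: I = a⁴/12  ⇒  a = (12I)^(1/4) = (12×1.446×10^5)^(1/4) = 36.3 mm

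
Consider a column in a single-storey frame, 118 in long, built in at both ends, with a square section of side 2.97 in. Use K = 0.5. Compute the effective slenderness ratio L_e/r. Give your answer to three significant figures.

λ ≈ 68.8

I = a⁴/12 = 2.97⁴/12 = 6.484 in⁴
A = 8.821 in²;  r_min = √(I/A) = √(6.484/8.821) = 0.8574 in
L_e = K·L = 0.5 × 118 = 59.00 in
λ = L_e / r_min = 59.000 / 0.8574 = 68.8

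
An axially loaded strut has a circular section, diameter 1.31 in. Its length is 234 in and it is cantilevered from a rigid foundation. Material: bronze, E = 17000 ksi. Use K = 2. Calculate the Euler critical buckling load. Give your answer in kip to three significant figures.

P_cr ≈ 0.111 kip

I = πd⁴/64 = π×1.31⁴/64 = 0.1446 in⁴
Effective length L_e = K·L = 2 × 234 = 468.0 in
P_cr = π²EI / L_e² = π² × 17000×10³ × 0.1446 / 468.0² = 110.7 lb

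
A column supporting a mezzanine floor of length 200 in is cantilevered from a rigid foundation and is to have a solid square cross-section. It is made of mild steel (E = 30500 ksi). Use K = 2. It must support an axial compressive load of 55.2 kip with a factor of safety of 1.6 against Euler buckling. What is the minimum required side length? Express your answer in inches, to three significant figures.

a ≈ 4.87 in

Required P_cr = n·P = 1.6 × 55.2 = 88.32 kip
L_e = K·L = 2 × 200 = 400.0 in
Required I = P_cr·L_e²/(π²E) = 8.832×10^4 × 400.0² / (π² × 3.05×10^7) = 46.94 in⁴
Solid square: I = a⁴/12  ⇒  a = (12I)^(1/4) = (12×46.94)^(1/4) = 4.87 in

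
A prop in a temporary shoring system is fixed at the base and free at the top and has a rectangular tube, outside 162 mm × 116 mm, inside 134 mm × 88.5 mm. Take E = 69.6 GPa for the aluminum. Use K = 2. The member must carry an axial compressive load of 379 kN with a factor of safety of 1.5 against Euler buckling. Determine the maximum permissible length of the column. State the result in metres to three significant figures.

Weak-axis I_min = (h_o·b_o³ − h_i·b_i³)/12 with b_o = 116, b_i = 88.50 mm (shorter outer/inner sides).
I_min = (162×116³ − 134.0×88.50³)/12 = 1.333×10^7 mm⁴
I = 1.333×10^-5 m⁴
Required critical load P_cr = n·P = 1.5 × 379 = 568.5 kN = 5.685×10^5 N
From P_cr = π²EI/(K·L)²:  L = (1/K)·√(π²EI/P_cr) = (1/2)·√(π²×6.96×10^10×1.333×10^-5/5.685×10^5)
L = 2.01 m

L_max ≈ 2.01 m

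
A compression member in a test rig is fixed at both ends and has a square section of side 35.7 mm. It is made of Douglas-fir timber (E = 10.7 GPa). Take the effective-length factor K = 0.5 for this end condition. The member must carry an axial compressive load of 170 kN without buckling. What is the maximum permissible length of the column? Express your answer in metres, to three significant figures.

I = a⁴/12 = 35.7⁴/12 = 1.354×10^5 mm⁴
I = 1.354×10^-7 m⁴
At the buckling limit P_cr = P = 1.700×10^5 N
From P_cr = π²EI/(K·L)²:  L = (1/K)·√(π²EI/P_cr) = (1/0.5)·√(π²×1.07×10^10×1.354×10^-7/1.700×10^5)
L = 0.580 m

L_max ≈ 0.580 m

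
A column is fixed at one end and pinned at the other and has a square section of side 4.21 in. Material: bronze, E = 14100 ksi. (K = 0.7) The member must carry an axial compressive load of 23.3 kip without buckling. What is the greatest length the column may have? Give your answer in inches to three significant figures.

L_max ≈ 565 in

I = a⁴/12 = 4.21⁴/12 = 26.18 in⁴
At the buckling limit P_cr = P = 2.330×10^4 lb
From P_cr = π²EI/(K·L)²:  L = (1/K)·√(π²EI/P_cr) = (1/0.7)·√(π²×1.41×10^7×26.18/2.330×10^4)
L = 565 in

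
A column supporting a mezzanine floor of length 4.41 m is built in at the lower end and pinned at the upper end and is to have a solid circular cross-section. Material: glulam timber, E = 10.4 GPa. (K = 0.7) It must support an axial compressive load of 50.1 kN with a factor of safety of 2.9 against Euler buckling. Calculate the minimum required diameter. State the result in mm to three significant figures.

d ≈ 129 mm

Required P_cr = n·P = 2.9 × 50.1 = 145.3 kN
L_e = K·L = 0.7 × 4.41 = 3.087 m
Required I = P_cr·L_e²/(π²E) = 1.453×10^5 × 3.087² / (π² × 1.04×10^10) = 1.349×10^-5 m⁴
I_req = 1.349×10^7 mm⁴
Solid circle: I = πd⁴/64  ⇒  d = (64I/π)^(1/4) = (64×1.349×10^7/π)^(1/4) = 129 mm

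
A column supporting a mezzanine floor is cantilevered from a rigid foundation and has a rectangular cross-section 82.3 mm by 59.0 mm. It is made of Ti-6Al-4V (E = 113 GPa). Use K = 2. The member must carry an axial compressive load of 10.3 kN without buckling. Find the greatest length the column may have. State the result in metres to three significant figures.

L_max ≈ 6.17 m

Buckling occurs about the weak axis: I_min = h·b³/12 with b = 59.0 mm (the shorter side).
I_min = 82.3×59.0³/12 = 1.409×10^6 mm⁴
I = 1.409×10^-6 m⁴
At the buckling limit P_cr = P = 1.030×10^4 N
From P_cr = π²EI/(K·L)²:  L = (1/K)·√(π²EI/P_cr) = (1/2)·√(π²×1.13×10^11×1.409×10^-6/1.030×10^4)
L = 6.17 m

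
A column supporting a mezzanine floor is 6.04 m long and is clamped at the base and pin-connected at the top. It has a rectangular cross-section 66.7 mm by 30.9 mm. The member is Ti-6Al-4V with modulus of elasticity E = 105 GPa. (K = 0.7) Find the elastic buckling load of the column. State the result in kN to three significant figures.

P_cr ≈ 9.51 kN

Buckling occurs about the weak axis: I_min = h·b³/12 with b = 30.9 mm (the shorter side).
I_min = 66.7×30.9³/12 = 1.640×10^5 mm⁴
I = 1.640×10^5 mm⁴ = 1.640×10^-7 m⁴
Effective length L_e = K·L = 0.7 × 6.04 = 4.228 m
P_cr = π²EI / L_e² = π² × 105×10⁹ × 1.640×10^-7 / 4.228² = 9.507×10^3 N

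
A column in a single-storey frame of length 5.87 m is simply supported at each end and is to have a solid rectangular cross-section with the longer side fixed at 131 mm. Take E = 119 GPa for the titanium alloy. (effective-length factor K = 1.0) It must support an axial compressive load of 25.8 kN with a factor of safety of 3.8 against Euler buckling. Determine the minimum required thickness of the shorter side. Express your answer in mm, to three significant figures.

b ≈ 64.1 mm

Required P_cr = n·P = 3.8 × 25.8 = 98.04 kN
L_e = K·L = 1 × 5.87 = 5.870 m
Required I = P_cr·L_e²/(π²E) = 9.804×10^4 × 5.870² / (π² × 1.19×10^11) = 2.876×10^-6 m⁴
I_req = 2.876×10^6 mm⁴
Rectangle, weak axis: I_min = h·b³/12 with h = 131 mm fixed  ⇒  b = (12I/h)^(1/3) = 64.1 mm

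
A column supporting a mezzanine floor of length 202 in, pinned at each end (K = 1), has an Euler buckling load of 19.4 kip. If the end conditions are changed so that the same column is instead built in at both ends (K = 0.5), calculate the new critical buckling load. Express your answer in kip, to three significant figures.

P_cr ∝ 1/K², so P_cr,new = P_cr,old × (K_old/K_new)² = 19.4 × (1/0.5)²
= 19.4 × 4.000 = 77.6 kip

P_cr ≈ 77.6 kip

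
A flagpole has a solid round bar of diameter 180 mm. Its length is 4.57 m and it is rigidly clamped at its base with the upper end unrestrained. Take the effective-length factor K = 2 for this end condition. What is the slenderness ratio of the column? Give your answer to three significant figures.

λ ≈ 203

For a solid circle r = d/4 = 180/4 = 45.00 mm
L_e = K·L = 2 × 4.57 m = 9.140 m = 9140.0 mm
λ = L_e / r_min = 9140.0 / 45.00 = 203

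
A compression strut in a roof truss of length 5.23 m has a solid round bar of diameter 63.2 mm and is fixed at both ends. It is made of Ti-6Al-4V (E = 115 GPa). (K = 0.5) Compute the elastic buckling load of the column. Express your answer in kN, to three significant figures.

P_cr ≈ 130 kN

I = πd⁴/64 = π×63.2⁴/64 = 7.831×10^5 mm⁴
I = 7.831×10^5 mm⁴ = 7.831×10^-7 m⁴
Effective length L_e = K·L = 0.5 × 5.23 = 2.615 m
P_cr = π²EI / L_e² = π² × 115×10⁹ × 7.831×10^-7 / 2.615² = 1.300×10^5 N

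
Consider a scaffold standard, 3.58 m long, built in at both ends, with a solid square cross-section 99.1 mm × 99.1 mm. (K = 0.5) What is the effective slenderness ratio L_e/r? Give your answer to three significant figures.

λ ≈ 62.6

I = a⁴/12 = 99.1⁴/12 = 8.037×10^6 mm⁴
A = 9.821×10^3 mm²;  r_min = √(I/A) = √(8.037×10^6/9.821×10^3) = 28.61 mm
L_e = K·L = 0.5 × 3.58 m = 1.790 m = 1790.0 mm
λ = L_e / r_min = 1790.0 / 28.61 = 62.6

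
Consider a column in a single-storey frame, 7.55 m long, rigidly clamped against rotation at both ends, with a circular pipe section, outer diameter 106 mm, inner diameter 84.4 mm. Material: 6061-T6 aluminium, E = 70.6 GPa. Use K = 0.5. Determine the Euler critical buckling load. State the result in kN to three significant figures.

d_o = 106 mm, d_i = 84.4 mm
I = π(d_o⁴ − d_i⁴)/64 = π(106⁴ − 84.40⁴)/64 = 3.706×10^6 mm⁴
I = 3.706×10^6 mm⁴ = 3.706×10^-6 m⁴
Effective length L_e = K·L = 0.5 × 7.55 = 3.775 m
P_cr = π²EI / L_e² = π² × 70.6×10⁹ × 3.706×10^-6 / 3.775² = 1.812×10^5 N

P_cr ≈ 181 kN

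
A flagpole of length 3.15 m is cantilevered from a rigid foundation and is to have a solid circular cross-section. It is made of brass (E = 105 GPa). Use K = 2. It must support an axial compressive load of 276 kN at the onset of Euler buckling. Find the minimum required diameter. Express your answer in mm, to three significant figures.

d ≈ 121 mm

L_e = K·L = 2 × 3.15 = 6.300 m
Required I = P_cr·L_e²/(π²E) = 2.760×10^5 × 6.300² / (π² × 1.05×10^11) = 1.057×10^-5 m⁴
I_req = 1.057×10^7 mm⁴
Solid circle: I = πd⁴/64  ⇒  d = (64I/π)^(1/4) = (64×1.057×10^7/π)^(1/4) = 121 mm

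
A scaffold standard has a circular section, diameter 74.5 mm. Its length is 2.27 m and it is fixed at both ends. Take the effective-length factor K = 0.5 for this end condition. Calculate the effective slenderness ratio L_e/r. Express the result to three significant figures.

For a solid circle r = d/4 = 74.5/4 = 18.62 mm
L_e = K·L = 0.5 × 2.27 m = 1.135 m = 1135.0 mm
λ = L_e / r_min = 1135.0 / 18.62 = 60.9

λ ≈ 60.9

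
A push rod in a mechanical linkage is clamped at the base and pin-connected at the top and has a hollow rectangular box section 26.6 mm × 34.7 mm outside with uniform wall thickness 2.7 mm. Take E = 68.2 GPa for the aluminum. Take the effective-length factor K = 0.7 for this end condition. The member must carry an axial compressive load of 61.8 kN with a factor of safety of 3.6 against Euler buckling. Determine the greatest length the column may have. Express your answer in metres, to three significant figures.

L_max ≈ 0.439 m

Inner dimensions: h_i = 34.7 − 2×2.7 = 29.30 mm, b_i = 26.6 − 2×2.7 = 21.20 mm
Weak-axis I_min = (h_o·b_o³ − h_i·b_i³)/12 with b_o = 26.6, b_i = 21.20 mm (shorter outer/inner sides).
I_min = (34.7×26.6³ − 29.30×21.20³)/12 = 3.116×10^4 mm⁴
I = 3.116×10^-8 m⁴
Required critical load P_cr = n·P = 3.6 × 61.8 = 222.5 kN = 2.225×10^5 N
From P_cr = π²EI/(K·L)²:  L = (1/K)·√(π²EI/P_cr) = (1/0.7)·√(π²×6.82×10^10×3.116×10^-8/2.225×10^5)
L = 0.439 m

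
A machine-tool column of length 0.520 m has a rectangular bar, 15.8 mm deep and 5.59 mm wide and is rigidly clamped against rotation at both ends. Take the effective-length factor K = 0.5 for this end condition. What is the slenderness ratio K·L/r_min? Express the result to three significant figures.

For a rectangle r_min = b/√12 = 5.59/√12 = 1.614 mm
L_e = K·L = 0.5 × 0.520 m = 0.2600 m = 260.00 mm
λ = L_e / r_min = 260.00 / 1.614 = 161

λ ≈ 161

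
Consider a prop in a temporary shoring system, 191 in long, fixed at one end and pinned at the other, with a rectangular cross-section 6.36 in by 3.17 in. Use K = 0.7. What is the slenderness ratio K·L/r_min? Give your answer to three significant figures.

λ ≈ 146

Buckling occurs about the weak axis: I_min = h·b³/12 with b = 3.17 in (the shorter side).
I_min = 6.36×3.17³/12 = 16.88 in⁴
A = 20.16 in²;  r_min = √(I/A) = √(16.88/20.16) = 0.9151 in
L_e = K·L = 0.7 × 191 = 133.7 in
λ = L_e / r_min = 133.70 / 0.9151 = 146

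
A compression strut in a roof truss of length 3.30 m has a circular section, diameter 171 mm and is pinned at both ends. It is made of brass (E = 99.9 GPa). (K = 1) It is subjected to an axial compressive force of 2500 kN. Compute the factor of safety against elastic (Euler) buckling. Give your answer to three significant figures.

n ≈ 1.52

I = πd⁴/64 = π×171⁴/64 = 4.197×10^7 mm⁴
I = 4.197×10^7 mm⁴ = 4.197×10^-5 m⁴
Effective length L_e = K·L = 1 × 3.30 = 3.300 m
P_cr = π²EI / L_e² = π² × 99.9×10⁹ × 4.197×10^-5 / 3.300² = 3.800×10^6 N
Factor of safety n = P_cr / P = 3800.1 / 2500 = 1.52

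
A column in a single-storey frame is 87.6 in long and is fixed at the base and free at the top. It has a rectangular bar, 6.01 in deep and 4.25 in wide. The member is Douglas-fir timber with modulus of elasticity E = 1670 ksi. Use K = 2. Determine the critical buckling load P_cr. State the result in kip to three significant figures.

Buckling occurs about the weak axis: I_min = h·b³/12 with b = 4.25 in (the shorter side).
I_min = 6.01×4.25³/12 = 38.45 in⁴
Effective length L_e = K·L = 2 × 87.6 = 175.2 in
P_cr = π²EI / L_e² = π² × 1670×10³ × 38.45 / 175.2² = 2.064×10^4 lb

P_cr ≈ 20.6 kip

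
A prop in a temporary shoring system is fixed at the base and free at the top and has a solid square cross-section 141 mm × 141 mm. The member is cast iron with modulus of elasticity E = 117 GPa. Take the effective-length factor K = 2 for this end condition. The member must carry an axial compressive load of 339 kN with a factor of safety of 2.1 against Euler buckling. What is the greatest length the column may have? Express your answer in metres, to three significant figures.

I = a⁴/12 = 141⁴/12 = 3.294×10^7 mm⁴
I = 3.294×10^-5 m⁴
Required critical load P_cr = n·P = 2.1 × 339 = 711.9 kN = 7.119×10^5 N
From P_cr = π²EI/(K·L)²:  L = (1/K)·√(π²EI/P_cr) = (1/2)·√(π²×1.17×10^11×3.294×10^-5/7.119×10^5)
L = 3.65 m

L_max ≈ 3.65 m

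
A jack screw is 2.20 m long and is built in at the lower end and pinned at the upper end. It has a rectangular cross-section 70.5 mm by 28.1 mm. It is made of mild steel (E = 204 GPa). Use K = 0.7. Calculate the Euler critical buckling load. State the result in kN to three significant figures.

P_cr ≈ 111 kN

Buckling occurs about the weak axis: I_min = h·b³/12 with b = 28.1 mm (the shorter side).
I_min = 70.5×28.1³/12 = 1.304×10^5 mm⁴
I = 1.304×10^5 mm⁴ = 1.304×10^-7 m⁴
Effective length L_e = K·L = 0.7 × 2.20 = 1.540 m
P_cr = π²EI / L_e² = π² × 204×10⁹ × 1.304×10^-7 / 1.540² = 1.107×10^5 N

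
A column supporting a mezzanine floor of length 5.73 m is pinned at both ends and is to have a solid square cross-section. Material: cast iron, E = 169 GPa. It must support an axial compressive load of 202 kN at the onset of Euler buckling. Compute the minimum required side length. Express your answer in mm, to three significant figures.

a ≈ 83.1 mm

L_e = K·L = 1 × 5.73 = 5.730 m
Required I = P_cr·L_e²/(π²E) = 2.020×10^5 × 5.730² / (π² × 1.69×10^11) = 3.976×10^-6 m⁴
I_req = 3.976×10^6 mm⁴
Solid square: I = a⁴/12  ⇒  a = (12I)^(1/4) = (12×3.976×10^6)^(1/4) = 83.1 mm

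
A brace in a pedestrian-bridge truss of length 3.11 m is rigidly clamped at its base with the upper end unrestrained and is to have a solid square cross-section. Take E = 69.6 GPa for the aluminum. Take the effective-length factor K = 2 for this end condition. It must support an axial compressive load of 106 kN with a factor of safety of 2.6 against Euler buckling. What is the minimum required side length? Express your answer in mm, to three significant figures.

Required P_cr = n·P = 2.6 × 106 = 275.6 kN
L_e = K·L = 2 × 3.11 = 6.220 m
Required I = P_cr·L_e²/(π²E) = 2.756×10^5 × 6.220² / (π² × 6.96×10^10) = 1.552×10^-5 m⁴
I_req = 1.552×10^7 mm⁴
Solid square: I = a⁴/12  ⇒  a = (12I)^(1/4) = (12×1.552×10^7)^(1/4) = 117 mm

a ≈ 117 mm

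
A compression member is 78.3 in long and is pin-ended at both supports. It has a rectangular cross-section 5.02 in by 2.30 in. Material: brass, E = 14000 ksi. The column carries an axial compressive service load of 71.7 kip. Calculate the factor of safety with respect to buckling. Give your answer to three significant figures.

Buckling occurs about the weak axis: I_min = h·b³/12 with b = 2.30 in (the shorter side).
I_min = 5.02×2.30³/12 = 5.090 in⁴
Effective length L_e = K·L = 1 × 78.3 = 78.30 in
P_cr = π²EI / L_e² = π² × 14000×10³ × 5.090 / 78.30² = 1.147×10^5 lb
Factor of safety n = P_cr / P = 114.71 / 71.7 = 1.60

n ≈ 1.60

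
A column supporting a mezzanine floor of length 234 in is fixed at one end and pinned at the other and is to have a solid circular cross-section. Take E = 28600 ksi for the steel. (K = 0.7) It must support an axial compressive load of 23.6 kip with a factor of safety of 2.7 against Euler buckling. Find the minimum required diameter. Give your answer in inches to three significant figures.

Required P_cr = n·P = 2.7 × 23.6 = 63.72 kip
L_e = K·L = 0.7 × 234 = 163.8 in
Required I = P_cr·L_e²/(π²E) = 6.372×10^4 × 163.8² / (π² × 2.86×10^7) = 6.057 in⁴
Solid circle: I = πd⁴/64  ⇒  d = (64I/π)^(1/4) = (64×6.057/π)^(1/4) = 3.33 in

d ≈ 3.33 in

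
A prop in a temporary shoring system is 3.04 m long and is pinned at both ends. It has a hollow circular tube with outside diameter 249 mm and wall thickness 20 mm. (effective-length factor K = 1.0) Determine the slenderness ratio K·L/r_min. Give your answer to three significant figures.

Inner diameter d_i = 249 − 2×20 = 209.0 mm
I = π(d_o⁴ − d_i⁴)/64 = π(249⁴ − 209.0⁴)/64 = 9.504×10^7 mm⁴
A = 1.439×10^4 mm²;  r_min = √(I/A) = √(9.504×10^7/1.439×10^4) = 81.27 mm
L_e = K·L = 1 × 3.04 m = 3.040 m = 3040.0 mm
λ = L_e / r_min = 3040.0 / 81.27 = 37.4

λ ≈ 37.4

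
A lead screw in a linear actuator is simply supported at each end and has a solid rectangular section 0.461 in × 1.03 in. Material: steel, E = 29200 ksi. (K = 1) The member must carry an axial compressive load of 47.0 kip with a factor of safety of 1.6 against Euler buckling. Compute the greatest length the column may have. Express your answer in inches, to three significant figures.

Buckling occurs about the weak axis: I_min = h·b³/12 with b = 0.461 in (the shorter side).
I_min = 1.03×0.461³/12 = 8.409×10^-3 in⁴
Required critical load P_cr = n·P = 1.6 × 47.0 = 75.20 kip = 7.520×10^4 lb
From P_cr = π²EI/(K·L)²:  L = (1/K)·√(π²EI/P_cr) = (1/1)·√(π²×2.92×10^7×8.409×10^-3/7.520×10^4)
L = 5.68 in

L_max ≈ 5.68 in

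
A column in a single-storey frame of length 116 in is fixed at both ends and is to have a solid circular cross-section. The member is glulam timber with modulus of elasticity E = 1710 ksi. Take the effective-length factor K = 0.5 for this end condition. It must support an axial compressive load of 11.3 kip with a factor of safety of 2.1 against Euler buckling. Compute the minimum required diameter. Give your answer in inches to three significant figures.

d ≈ 3.13 in

Required P_cr = n·P = 2.1 × 11.3 = 23.73 kip
L_e = K·L = 0.5 × 116 = 58.00 in
Required I = P_cr·L_e²/(π²E) = 2.373×10^4 × 58.00² / (π² × 1.71×10^6) = 4.730 in⁴
Solid circle: I = πd⁴/64  ⇒  d = (64I/π)^(1/4) = (64×4.730/π)^(1/4) = 3.13 in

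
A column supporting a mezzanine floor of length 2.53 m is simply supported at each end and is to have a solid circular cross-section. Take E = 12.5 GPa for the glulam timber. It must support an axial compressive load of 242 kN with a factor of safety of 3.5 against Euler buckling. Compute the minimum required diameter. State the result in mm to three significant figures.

Required P_cr = n·P = 3.5 × 242 = 847.0 kN
L_e = K·L = 1 × 2.53 = 2.530 m
Required I = P_cr·L_e²/(π²E) = 8.470×10^5 × 2.530² / (π² × 1.25×10^10) = 4.395×10^-5 m⁴
I_req = 4.395×10^7 mm⁴
Solid circle: I = πd⁴/64  ⇒  d = (64I/π)^(1/4) = (64×4.395×10^7/π)^(1/4) = 173 mm

d ≈ 173 mm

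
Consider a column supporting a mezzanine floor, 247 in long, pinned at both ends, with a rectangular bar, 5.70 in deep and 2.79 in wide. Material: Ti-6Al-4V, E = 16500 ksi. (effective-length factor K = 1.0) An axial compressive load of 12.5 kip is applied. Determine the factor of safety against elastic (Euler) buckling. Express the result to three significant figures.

n ≈ 2.20

Buckling occurs about the weak axis: I_min = h·b³/12 with b = 2.79 in (the shorter side).
I_min = 5.70×2.79³/12 = 10.32 in⁴
Effective length L_e = K·L = 1 × 247 = 247.0 in
P_cr = π²EI / L_e² = π² × 16500×10³ × 10.32 / 247.0² = 2.754×10^4 lb
Factor of safety n = P_cr / P = 27.536 / 12.5 = 2.20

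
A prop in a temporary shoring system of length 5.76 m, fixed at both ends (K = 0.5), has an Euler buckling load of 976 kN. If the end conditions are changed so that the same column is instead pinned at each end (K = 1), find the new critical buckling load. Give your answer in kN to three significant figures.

P_cr ∝ 1/K², so P_cr,new = P_cr,old × (K_old/K_new)² = 976 × (0.5/1)²
= 976 × 0.2500 = 244 kN

P_cr ≈ 244 kN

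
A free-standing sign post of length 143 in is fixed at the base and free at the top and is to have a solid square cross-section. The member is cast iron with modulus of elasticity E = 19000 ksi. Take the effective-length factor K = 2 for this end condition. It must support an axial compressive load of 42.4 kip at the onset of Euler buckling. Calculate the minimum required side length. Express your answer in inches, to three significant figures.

a ≈ 3.86 in

L_e = K·L = 2 × 143 = 286.0 in
Required I = P_cr·L_e²/(π²E) = 4.240×10^4 × 286.0² / (π² × 1.90×10^7) = 18.49 in⁴
Solid square: I = a⁴/12  ⇒  a = (12I)^(1/4) = (12×18.49)^(1/4) = 3.86 in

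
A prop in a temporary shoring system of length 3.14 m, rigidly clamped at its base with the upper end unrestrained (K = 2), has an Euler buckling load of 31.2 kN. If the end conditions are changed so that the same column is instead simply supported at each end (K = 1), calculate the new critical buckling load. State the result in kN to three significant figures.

P_cr ≈ 125 kN

P_cr ∝ 1/K², so P_cr,new = P_cr,old × (K_old/K_new)² = 31.2 × (2/1)²
= 31.2 × 4.000 = 125 kN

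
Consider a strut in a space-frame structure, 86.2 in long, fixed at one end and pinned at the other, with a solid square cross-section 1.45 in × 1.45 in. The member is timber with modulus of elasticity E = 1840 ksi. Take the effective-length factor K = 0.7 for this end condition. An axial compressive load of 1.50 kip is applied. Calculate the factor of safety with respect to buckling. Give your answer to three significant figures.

I = a⁴/12 = 1.45⁴/12 = 0.3684 in⁴
Effective length L_e = K·L = 0.7 × 86.2 = 60.34 in
P_cr = π²EI / L_e² = π² × 1840×10³ × 0.3684 / 60.34² = 1.837×10^3 lb
Factor of safety n = P_cr / P = 1.8374 / 1.50 = 1.22

n ≈ 1.22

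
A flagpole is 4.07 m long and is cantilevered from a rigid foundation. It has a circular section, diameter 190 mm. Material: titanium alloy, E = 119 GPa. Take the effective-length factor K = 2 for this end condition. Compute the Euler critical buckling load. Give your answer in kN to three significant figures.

I = πd⁴/64 = π×190⁴/64 = 6.397×10^7 mm⁴
I = 6.397×10^7 mm⁴ = 6.397×10^-5 m⁴
Effective length L_e = K·L = 2 × 4.07 = 8.140 m
P_cr = π²EI / L_e² = π² × 119×10⁹ × 6.397×10^-5 / 8.140² = 1.134×10^6 N

P_cr ≈ 1130 kN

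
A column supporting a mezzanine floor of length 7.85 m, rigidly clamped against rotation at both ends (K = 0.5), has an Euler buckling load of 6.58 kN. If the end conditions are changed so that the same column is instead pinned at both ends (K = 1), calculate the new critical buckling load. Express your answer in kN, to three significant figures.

P_cr ∝ 1/K², so P_cr,new = P_cr,old × (K_old/K_new)² = 6.58 × (0.5/1)²
= 6.58 × 0.2500 = 1.64 kN

P_cr ≈ 1.64 kN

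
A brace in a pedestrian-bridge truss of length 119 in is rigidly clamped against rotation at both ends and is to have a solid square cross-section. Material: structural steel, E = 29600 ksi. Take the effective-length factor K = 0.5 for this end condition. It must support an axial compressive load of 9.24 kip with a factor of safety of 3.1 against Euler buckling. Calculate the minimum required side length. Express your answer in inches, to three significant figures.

Required P_cr = n·P = 3.1 × 9.24 = 28.64 kip
L_e = K·L = 0.5 × 119 = 59.50 in
Required I = P_cr·L_e²/(π²E) = 2.864×10^4 × 59.50² / (π² × 2.96×10^7) = 0.3471 in⁴
Solid square: I = a⁴/12  ⇒  a = (12I)^(1/4) = (12×0.3471)^(1/4) = 1.43 in

a ≈ 1.43 in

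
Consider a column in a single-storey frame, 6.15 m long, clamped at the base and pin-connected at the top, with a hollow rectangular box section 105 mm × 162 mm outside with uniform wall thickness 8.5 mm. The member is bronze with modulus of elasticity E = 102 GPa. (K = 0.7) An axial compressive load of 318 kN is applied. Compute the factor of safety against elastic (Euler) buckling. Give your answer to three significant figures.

n ≈ 1.26

Inner dimensions: h_i = 162 − 2×8.5 = 145.0 mm, b_i = 105 − 2×8.5 = 88.00 mm
Weak-axis I_min = (h_o·b_o³ − h_i·b_i³)/12 with b_o = 105, b_i = 88.00 mm (shorter outer/inner sides).
I_min = (162×105³ − 145.0×88.00³)/12 = 7.393×10^6 mm⁴
I = 7.393×10^6 mm⁴ = 7.393×10^-6 m⁴
Effective length L_e = K·L = 0.7 × 6.15 = 4.305 m
P_cr = π²EI / L_e² = π² × 102×10⁹ × 7.393×10^-6 / 4.305² = 4.016×10^5 N
Factor of safety n = P_cr / P = 401.61 / 318 = 1.26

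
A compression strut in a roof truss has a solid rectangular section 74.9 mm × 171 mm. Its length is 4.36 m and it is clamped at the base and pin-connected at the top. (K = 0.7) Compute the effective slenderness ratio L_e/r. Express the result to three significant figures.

For a rectangle r_min = b/√12 = 74.9/√12 = 21.62 mm
L_e = K·L = 0.7 × 4.36 m = 3.052 m = 3052.0 mm
λ = L_e / r_min = 3052.0 / 21.62 = 141

λ ≈ 141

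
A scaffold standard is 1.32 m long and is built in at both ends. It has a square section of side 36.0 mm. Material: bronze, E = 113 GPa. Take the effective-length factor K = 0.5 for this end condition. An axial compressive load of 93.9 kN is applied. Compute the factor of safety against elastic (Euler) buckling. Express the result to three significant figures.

n ≈ 3.82

I = a⁴/12 = 36.0⁴/12 = 1.400×10^5 mm⁴
I = 1.400×10^5 mm⁴ = 1.400×10^-7 m⁴
Effective length L_e = K·L = 0.5 × 1.32 = 0.6600 m
P_cr = π²EI / L_e² = π² × 113×10⁹ × 1.400×10^-7 / 0.6600² = 3.584×10^5 N
Factor of safety n = P_cr / P = 358.36 / 93.9 = 3.82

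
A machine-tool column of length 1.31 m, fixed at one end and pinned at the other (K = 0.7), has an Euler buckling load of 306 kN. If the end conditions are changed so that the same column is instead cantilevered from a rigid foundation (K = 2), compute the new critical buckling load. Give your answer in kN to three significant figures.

P_cr ∝ 1/K², so P_cr,new = P_cr,old × (K_old/K_new)² = 306 × (0.7/2)²
= 306 × 0.1225 = 37.5 kN

P_cr ≈ 37.5 kN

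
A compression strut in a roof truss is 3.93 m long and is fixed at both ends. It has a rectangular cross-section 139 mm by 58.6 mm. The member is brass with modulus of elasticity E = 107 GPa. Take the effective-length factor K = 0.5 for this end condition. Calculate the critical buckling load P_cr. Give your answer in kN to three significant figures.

Buckling occurs about the weak axis: I_min = h·b³/12 with b = 58.6 mm (the shorter side).
I_min = 139×58.6³/12 = 2.331×10^6 mm⁴
I = 2.331×10^6 mm⁴ = 2.331×10^-6 m⁴
Effective length L_e = K·L = 0.5 × 3.93 = 1.965 m
P_cr = π²EI / L_e² = π² × 107×10⁹ × 2.331×10^-6 / 1.965² = 6.375×10^5 N

P_cr ≈ 638 kN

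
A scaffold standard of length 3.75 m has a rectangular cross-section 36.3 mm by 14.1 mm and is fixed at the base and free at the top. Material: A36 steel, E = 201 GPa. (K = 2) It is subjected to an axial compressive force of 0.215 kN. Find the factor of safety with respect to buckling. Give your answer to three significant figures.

n ≈ 1.39

Buckling occurs about the weak axis: I_min = h·b³/12 with b = 14.1 mm (the shorter side).
I_min = 36.3×14.1³/12 = 8.480×10^3 mm⁴
I = 8.480×10^3 mm⁴ = 8.480×10^-9 m⁴
Effective length L_e = K·L = 2 × 3.75 = 7.500 m
P_cr = π²EI / L_e² = π² × 201×10⁹ × 8.480×10^-9 / 7.500² = 299.1 N
Factor of safety n = P_cr / P = 0.29906 / 0.215 = 1.39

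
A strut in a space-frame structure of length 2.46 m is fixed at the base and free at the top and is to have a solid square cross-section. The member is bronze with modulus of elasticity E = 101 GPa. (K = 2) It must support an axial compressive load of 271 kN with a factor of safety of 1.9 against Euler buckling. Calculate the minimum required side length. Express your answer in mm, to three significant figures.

Required P_cr = n·P = 1.9 × 271 = 514.9 kN
L_e = K·L = 2 × 2.46 = 4.920 m
Required I = P_cr·L_e²/(π²E) = 5.149×10^5 × 4.920² / (π² × 1.01×10^11) = 1.250×10^-5 m⁴
I_req = 1.250×10^7 mm⁴
Solid square: I = a⁴/12  ⇒  a = (12I)^(1/4) = (12×1.250×10^7)^(1/4) = 111 mm

a ≈ 111 mm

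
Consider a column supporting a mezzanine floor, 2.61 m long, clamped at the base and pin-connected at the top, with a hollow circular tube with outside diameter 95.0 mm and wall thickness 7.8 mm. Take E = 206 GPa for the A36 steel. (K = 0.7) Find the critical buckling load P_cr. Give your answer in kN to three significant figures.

Inner diameter d_i = 95.0 − 2×7.8 = 79.40 mm
I = π(d_o⁴ − d_i⁴)/64 = π(95.0⁴ − 79.40⁴)/64 = 2.047×10^6 mm⁴
I = 2.047×10^6 mm⁴ = 2.047×10^-6 m⁴
Effective length L_e = K·L = 0.7 × 2.61 = 1.827 m
P_cr = π²EI / L_e² = π² × 206×10⁹ × 2.047×10^-6 / 1.827² = 1.247×10^6 N

P_cr ≈ 1250 kN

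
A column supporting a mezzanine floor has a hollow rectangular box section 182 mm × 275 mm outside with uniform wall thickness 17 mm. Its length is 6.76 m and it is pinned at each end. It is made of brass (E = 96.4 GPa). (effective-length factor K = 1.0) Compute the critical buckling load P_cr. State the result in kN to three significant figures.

P_cr ≈ 1520 kN

Inner dimensions: h_i = 275 − 2×17 = 241.0 mm, b_i = 182 − 2×17 = 148.0 mm
Weak-axis I_min = (h_o·b_o³ − h_i·b_i³)/12 with b_o = 182, b_i = 148.0 mm (shorter outer/inner sides).
I_min = (275×182³ − 241.0×148.0³)/12 = 7.305×10^7 mm⁴
I = 7.305×10^7 mm⁴ = 7.305×10^-5 m⁴
Effective length L_e = K·L = 1 × 6.76 = 6.760 m
P_cr = π²EI / L_e² = π² × 96.4×10⁹ × 7.305×10^-5 / 6.760² = 1.521×10^6 N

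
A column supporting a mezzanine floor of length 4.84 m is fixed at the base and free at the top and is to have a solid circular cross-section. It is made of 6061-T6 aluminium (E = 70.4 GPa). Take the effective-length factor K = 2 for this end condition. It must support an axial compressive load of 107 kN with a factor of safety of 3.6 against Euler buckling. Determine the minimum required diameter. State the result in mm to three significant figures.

d ≈ 180 mm

Required P_cr = n·P = 3.6 × 107 = 385.2 kN
L_e = K·L = 2 × 4.84 = 9.680 m
Required I = P_cr·L_e²/(π²E) = 3.852×10^5 × 9.680² / (π² × 7.04×10^10) = 5.195×10^-5 m⁴
I_req = 5.195×10^7 mm⁴
Solid circle: I = πd⁴/64  ⇒  d = (64I/π)^(1/4) = (64×5.195×10^7/π)^(1/4) = 180 mm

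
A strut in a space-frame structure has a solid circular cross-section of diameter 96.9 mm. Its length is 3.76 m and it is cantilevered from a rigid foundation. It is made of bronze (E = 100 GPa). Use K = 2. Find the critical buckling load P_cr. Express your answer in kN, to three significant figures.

I = πd⁴/64 = π×96.9⁴/64 = 4.328×10^6 mm⁴
I = 4.328×10^6 mm⁴ = 4.328×10^-6 m⁴
Effective length L_e = K·L = 2 × 3.76 = 7.520 m
P_cr = π²EI / L_e² = π² × 100×10⁹ × 4.328×10^-6 / 7.520² = 7.553×10^4 N

P_cr ≈ 75.5 kN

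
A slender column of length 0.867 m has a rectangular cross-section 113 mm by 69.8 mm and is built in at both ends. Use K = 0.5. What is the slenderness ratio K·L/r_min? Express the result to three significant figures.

Buckling occurs about the weak axis: I_min = h·b³/12 with b = 69.8 mm (the shorter side).
I_min = 113×69.8³/12 = 3.202×10^6 mm⁴
A = 7.887×10^3 mm²;  r_min = √(I/A) = √(3.202×10^6/7.887×10^3) = 20.15 mm
L_e = K·L = 0.5 × 0.867 m = 0.4335 m = 433.50 mm
λ = L_e / r_min = 433.50 / 20.15 = 21.5

λ ≈ 21.5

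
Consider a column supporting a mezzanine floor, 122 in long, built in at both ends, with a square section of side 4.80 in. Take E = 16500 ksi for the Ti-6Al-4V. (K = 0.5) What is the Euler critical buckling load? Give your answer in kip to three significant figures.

P_cr ≈ 1940 kip

I = a⁴/12 = 4.80⁴/12 = 44.24 in⁴
Effective length L_e = K·L = 0.5 × 122 = 61.00 in
P_cr = π²EI / L_e² = π² × 16500×10³ × 44.24 / 61.00² = 1.936×10^6 lb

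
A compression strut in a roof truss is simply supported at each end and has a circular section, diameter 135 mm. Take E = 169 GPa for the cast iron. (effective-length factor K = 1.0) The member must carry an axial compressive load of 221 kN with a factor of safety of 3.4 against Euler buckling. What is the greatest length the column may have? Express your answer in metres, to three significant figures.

L_max ≈ 6.02 m

I = πd⁴/64 = π×135⁴/64 = 1.630×10^7 mm⁴
I = 1.630×10^-5 m⁴
Required critical load P_cr = n·P = 3.4 × 221 = 751.4 kN = 7.514×10^5 N
From P_cr = π²EI/(K·L)²:  L = (1/K)·√(π²EI/P_cr) = (1/1)·√(π²×1.69×10^11×1.630×10^-5/7.514×10^5)
L = 6.02 m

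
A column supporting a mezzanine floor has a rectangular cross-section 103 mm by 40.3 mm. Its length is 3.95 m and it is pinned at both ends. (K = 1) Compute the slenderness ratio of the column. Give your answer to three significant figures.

λ ≈ 340

For a rectangle r_min = b/√12 = 40.3/√12 = 11.63 mm
L_e = K·L = 1 × 3.95 m = 3.950 m = 3950.0 mm
λ = L_e / r_min = 3950.0 / 11.63 = 340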